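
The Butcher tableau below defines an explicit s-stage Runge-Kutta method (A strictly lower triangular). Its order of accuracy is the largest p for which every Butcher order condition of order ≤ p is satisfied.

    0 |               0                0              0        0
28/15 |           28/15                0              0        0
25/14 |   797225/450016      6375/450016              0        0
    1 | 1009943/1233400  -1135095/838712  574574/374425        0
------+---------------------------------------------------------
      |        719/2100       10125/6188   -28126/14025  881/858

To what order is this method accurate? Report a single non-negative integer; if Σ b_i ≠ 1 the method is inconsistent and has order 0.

4

b = (719/2100, 10125/6188, -28126/14025, 881/858)
c = (0, 28/15, 25/14, 1)
Ac = (0, 0, 425/16072, 377/1762)
Σ b_i: 719/2100·1 + 10125/6188·1 + (-28126/14025)·1 + 881/858·1 = 1 ✓
b·c: 10125/6188·28/15 + (-28126/14025)·25/14 + 881/858·1 = 1/2 ✓
b·c²: 10125/6188·784/225 + (-28126/14025)·625/196 + 881/858·1 = 1/3 ✓
b·Ac: (-28126/14025)·425/16072 + 881/858·377/1762 = 1/6 ✓
b·c³: 10125/6188·21952/3375 + (-28126/14025)·15625/2744 + 881/858·1 = 1/4 ✓
b·(c∘Ac): (-28126/14025)·10625/225008 + 881/858·377/1762 = 1/8 ✓
b·Ac²: (-28126/14025)·85/1722 + 881/858·4693/26430 = 1/12 ✓
b·A²c: 881/858·143/3524 = 1/24 ✓; 4 stages ⇒ order 4.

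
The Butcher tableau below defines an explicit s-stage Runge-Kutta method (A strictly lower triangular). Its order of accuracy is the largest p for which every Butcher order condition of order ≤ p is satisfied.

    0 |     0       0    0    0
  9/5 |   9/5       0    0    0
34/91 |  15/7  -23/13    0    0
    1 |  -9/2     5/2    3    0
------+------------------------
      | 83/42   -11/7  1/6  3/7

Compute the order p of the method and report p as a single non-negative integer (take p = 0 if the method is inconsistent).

b = (83/42, -11/7, 1/6, 3/7)
c = (0, 9/5, 34/91, 1)
Ac = (0, 0, -207/65, 1023/182)
Σ b_i: 83/42·1 + (-11/7)·1 + 1/6·1 + 3/7·1 = 1 ✓
b·c: (-11/7)·9/5 + 1/6·34/91 + 3/7·1 = -3191/1365 ≠ 1/2 ⇒ order 1.

1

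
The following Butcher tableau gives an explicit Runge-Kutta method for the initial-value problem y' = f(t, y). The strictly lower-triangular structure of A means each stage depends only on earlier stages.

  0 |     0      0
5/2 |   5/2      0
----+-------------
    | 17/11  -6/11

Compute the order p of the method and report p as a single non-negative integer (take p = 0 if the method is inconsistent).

1

b = (17/11, -6/11)
c = (0, 5/2)
Σ b_i: 17/11·1 + (-6/11)·1 = 1 ✓
b·c: (-6/11)·5/2 = -15/11 ≠ 1/2 ⇒ order 1.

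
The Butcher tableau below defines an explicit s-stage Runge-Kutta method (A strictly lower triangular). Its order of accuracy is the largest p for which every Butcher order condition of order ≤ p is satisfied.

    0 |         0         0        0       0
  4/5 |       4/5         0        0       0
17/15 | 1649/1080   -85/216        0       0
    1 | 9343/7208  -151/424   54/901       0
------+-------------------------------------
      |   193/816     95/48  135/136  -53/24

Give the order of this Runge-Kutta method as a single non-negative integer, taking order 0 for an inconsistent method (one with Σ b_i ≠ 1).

4

b = (193/816, 95/48, 135/136, -53/24)
c = (0, 4/5, 17/15, 1)
Ac = (0, 0, -17/54, -23/106)
Σ b_i: 193/816·1 + 95/48·1 + 135/136·1 + (-53/24)·1 = 1 ✓
b·c: 95/48·4/5 + 135/136·17/15 + (-53/24)·1 = 1/2 ✓
b·c²: 95/48·16/25 + 135/136·289/225 + (-53/24)·1 = 1/3 ✓
b·Ac: 135/136·(-17/54) + (-53/24)·(-23/106) = 1/6 ✓
b·c³: 95/48·64/125 + 135/136·4913/3375 + (-53/24)·1 = 1/4 ✓
b·(c∘Ac): 135/136·(-289/810) + (-53/24)·(-23/106) = 1/8 ✓
b·Ac²: 135/136·(-34/135) + (-53/24)·(-8/53) = 1/12 ✓
b·A²c: (-53/24)·(-1/53) = 1/24 ✓; 4 stages ⇒ order 4.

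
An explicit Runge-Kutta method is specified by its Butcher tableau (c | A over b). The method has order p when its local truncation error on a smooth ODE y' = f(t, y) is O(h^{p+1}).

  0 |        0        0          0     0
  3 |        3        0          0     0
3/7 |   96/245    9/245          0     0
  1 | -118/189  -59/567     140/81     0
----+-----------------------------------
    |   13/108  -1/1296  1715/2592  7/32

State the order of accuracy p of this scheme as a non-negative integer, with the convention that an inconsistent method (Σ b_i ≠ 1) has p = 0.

4

b = (13/108, -1/1296, 1715/2592, 7/32)
c = (0, 3, 3/7, 1)
Ac = (0, 0, 27/245, 3/7)
Σ b_i: 13/108·1 + (-1/1296)·1 + 1715/2592·1 + 7/32·1 = 1 ✓
b·c: (-1/1296)·3 + 1715/2592·3/7 + 7/32·1 = 1/2 ✓
b·c²: (-1/1296)·9 + 1715/2592·9/49 + 7/32·1 = 1/3 ✓
b·Ac: 1715/2592·27/245 + 7/32·3/7 = 1/6 ✓
b·c³: (-1/1296)·27 + 1715/2592·27/343 + 7/32·1 = 1/4 ✓
b·(c∘Ac): 1715/2592·81/1715 + 7/32·3/7 = 1/8 ✓
b·Ac²: 1715/2592·81/245 + 7/32·(-13/21) = 1/12 ✓
b·A²c: 7/32·4/21 = 1/24 ✓; 4 stages ⇒ order 4.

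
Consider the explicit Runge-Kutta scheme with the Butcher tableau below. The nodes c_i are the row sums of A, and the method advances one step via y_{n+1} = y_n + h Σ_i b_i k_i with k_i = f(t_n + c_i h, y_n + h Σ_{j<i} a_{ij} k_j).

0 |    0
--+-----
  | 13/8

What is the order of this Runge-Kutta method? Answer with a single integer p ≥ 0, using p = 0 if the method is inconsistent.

b = (13/8)
c = (0)
Σ b_i: 13/8·1 = 13/8 ≠ 1 ⇒ order 0.

0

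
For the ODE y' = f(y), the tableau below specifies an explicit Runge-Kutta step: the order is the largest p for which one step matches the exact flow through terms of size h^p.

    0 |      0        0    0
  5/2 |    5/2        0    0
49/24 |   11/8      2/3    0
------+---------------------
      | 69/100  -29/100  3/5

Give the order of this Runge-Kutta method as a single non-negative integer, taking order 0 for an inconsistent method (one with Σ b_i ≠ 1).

2

b = (69/100, -29/100, 3/5)
c = (0, 5/2, 49/24)
Ac = (0, 0, 5/3)
Σ b_i: 69/100·1 + (-29/100)·1 + 3/5·1 = 1 ✓
b·c: (-29/100)·5/2 + 3/5·49/24 = 1/2 ✓
b·c²: (-29/100)·25/4 + 3/5·2401/576 = 661/960 ≠ 1/3 ⇒ order 2.
b·Ac: 3/5·5/3 = 1 ≠ 1/6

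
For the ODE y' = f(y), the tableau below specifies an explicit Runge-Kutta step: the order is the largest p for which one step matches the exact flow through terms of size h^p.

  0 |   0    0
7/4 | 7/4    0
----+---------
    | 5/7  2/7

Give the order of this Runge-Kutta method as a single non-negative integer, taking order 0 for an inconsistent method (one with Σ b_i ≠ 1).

2

b = (5/7, 2/7)
c = (0, 7/4)
Σ b_i: 5/7·1 + 2/7·1 = 1 ✓
b·c: 2/7·7/4 = 1/2 ✓; 2 stages ⇒ order 2.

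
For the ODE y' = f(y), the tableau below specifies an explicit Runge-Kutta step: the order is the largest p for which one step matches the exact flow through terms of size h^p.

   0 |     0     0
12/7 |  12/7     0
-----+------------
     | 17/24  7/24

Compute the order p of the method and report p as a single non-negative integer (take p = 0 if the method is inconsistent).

2

b = (17/24, 7/24)
c = (0, 12/7)
Σ b_i: 17/24·1 + 7/24·1 = 1 ✓
b·c: 7/24·12/7 = 1/2 ✓; 2 stages ⇒ order 2.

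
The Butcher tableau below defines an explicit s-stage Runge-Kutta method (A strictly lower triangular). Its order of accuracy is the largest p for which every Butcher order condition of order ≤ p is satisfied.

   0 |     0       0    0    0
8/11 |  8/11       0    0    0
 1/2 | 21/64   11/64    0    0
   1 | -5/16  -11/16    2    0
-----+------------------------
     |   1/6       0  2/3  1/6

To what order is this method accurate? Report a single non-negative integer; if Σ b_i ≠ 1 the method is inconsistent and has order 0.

b = (1/6, 0, 2/3, 1/6)
c = (0, 8/11, 1/2, 1)
Ac = (0, 0, 1/8, 1/2)
Σ b_i: 1/6·1 + 2/3·1 + 1/6·1 = 1 ✓
b·c: 2/3·1/2 + 1/6·1 = 1/2 ✓
b·c²: 2/3·1/4 + 1/6·1 = 1/3 ✓
b·Ac: 2/3·1/8 + 1/6·1/2 = 1/6 ✓
b·c³: 2/3·1/8 + 1/6·1 = 1/4 ✓
b·(c∘Ac): 2/3·1/16 + 1/6·1/2 = 1/8 ✓
b·Ac²: 2/3·1/11 + 1/6·3/22 = 1/12 ✓
b·A²c: 1/6·1/4 = 1/24 ✓; 4 stages ⇒ order 4.

4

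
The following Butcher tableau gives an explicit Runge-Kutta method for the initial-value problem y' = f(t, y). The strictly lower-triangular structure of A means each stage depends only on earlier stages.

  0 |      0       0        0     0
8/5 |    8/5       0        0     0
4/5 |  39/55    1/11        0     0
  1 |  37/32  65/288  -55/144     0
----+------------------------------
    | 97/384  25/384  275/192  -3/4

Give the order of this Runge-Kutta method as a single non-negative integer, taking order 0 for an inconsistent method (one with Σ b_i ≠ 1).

4

b = (97/384, 25/384, 275/192, -3/4)
c = (0, 8/5, 4/5, 1)
Ac = (0, 0, 8/55, 1/18)
Σ b_i: 97/384·1 + 25/384·1 + 275/192·1 + (-3/4)·1 = 1 ✓
b·c: 25/384·8/5 + 275/192·4/5 + (-3/4)·1 = 1/2 ✓
b·c²: 25/384·64/25 + 275/192·16/25 + (-3/4)·1 = 1/3 ✓
b·Ac: 275/192·8/55 + (-3/4)·1/18 = 1/6 ✓
b·c³: 25/384·512/125 + 275/192·64/125 + (-3/4)·1 = 1/4 ✓
b·(c∘Ac): 275/192·32/275 + (-3/4)·1/18 = 1/8 ✓
b·Ac²: 275/192·64/275 + (-3/4)·1/3 = 1/12 ✓
b·A²c: (-3/4)·(-1/18) = 1/24 ✓; 4 stages ⇒ order 4.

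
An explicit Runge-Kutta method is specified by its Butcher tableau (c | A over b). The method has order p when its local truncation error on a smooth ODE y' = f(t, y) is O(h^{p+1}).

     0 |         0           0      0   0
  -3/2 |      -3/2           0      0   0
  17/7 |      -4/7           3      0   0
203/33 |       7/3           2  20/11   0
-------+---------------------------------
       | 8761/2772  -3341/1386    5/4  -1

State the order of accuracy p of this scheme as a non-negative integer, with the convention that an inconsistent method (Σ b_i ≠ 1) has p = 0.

2

b = (8761/2772, -3341/1386, 5/4, -1)
c = (0, -3/2, 17/7, 203/33)
Ac = (0, 0, -9/2, 109/77)
Σ b_i: 8761/2772·1 + (-3341/1386)·1 + 5/4·1 + (-1)·1 = 1 ✓
b·c: (-3341/1386)·(-3/2) + 5/4·17/7 + (-1)·203/33 = 1/2 ✓
b·c²: (-3341/1386)·9/4 + 5/4·289/49 + (-1)·41209/1089 = -15322031/426888 ≠ 1/3 ⇒ order 2.
b·Ac: 5/4·(-9/2) + (-1)·109/77 = -4337/616 ≠ 1/6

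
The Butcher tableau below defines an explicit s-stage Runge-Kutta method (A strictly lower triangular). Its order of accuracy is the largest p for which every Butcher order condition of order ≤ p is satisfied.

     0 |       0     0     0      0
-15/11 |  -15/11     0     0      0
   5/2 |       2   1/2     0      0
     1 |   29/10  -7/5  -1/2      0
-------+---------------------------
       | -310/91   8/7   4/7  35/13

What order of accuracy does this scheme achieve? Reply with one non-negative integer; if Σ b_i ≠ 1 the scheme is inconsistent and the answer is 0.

1

b = (-310/91, 8/7, 4/7, 35/13)
c = (0, -15/11, 5/2, 1)
Ac = (0, 0, -15/22, 29/44)
Σ b_i: (-310/91)·1 + 8/7·1 + 4/7·1 + 35/13·1 = 1 ✓
b·c: 8/7·(-15/11) + 4/7·5/2 + 35/13·1 = 2565/1001 ≠ 1/2 ⇒ order 1.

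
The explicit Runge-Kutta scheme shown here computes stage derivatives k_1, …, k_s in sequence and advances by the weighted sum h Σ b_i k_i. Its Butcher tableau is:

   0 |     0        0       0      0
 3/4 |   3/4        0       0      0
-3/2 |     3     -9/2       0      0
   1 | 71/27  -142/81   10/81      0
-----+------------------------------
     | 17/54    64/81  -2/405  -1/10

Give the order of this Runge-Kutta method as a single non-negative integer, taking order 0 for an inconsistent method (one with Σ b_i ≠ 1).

b = (17/54, 64/81, -2/405, -1/10)
c = (0, 3/4, -3/2, 1)
Ac = (0, 0, -27/8, -3/2)
Σ b_i: 17/54·1 + 64/81·1 + (-2/405)·1 + (-1/10)·1 = 1 ✓
b·c: 64/81·3/4 + (-2/405)·(-3/2) + (-1/10)·1 = 1/2 ✓
b·c²: 64/81·9/16 + (-2/405)·9/4 + (-1/10)·1 = 1/3 ✓
b·Ac: (-2/405)·(-27/8) + (-1/10)·(-3/2) = 1/6 ✓
b·c³: 64/81·27/64 + (-2/405)·(-27/8) + (-1/10)·1 = 1/4 ✓
b·(c∘Ac): (-2/405)·81/16 + (-1/10)·(-3/2) = 1/8 ✓
b·Ac²: (-2/405)·(-81/32) + (-1/10)·(-17/24) = 1/12 ✓
b·A²c: (-1/10)·(-5/12) = 1/24 ✓; 4 stages ⇒ order 4.

4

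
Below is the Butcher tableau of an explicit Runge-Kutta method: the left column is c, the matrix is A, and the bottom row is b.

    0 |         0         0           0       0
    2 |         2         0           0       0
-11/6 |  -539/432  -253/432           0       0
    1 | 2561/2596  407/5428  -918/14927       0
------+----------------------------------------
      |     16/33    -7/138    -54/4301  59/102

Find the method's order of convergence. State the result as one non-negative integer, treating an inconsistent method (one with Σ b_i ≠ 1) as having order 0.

4

b = (16/33, -7/138, -54/4301, 59/102)
c = (0, 2, -11/6, 1)
Ac = (0, 0, -253/216, 31/118)
Σ b_i: 16/33·1 + (-7/138)·1 + (-54/4301)·1 + 59/102·1 = 1 ✓
b·c: (-7/138)·2 + (-54/4301)·(-11/6) + 59/102·1 = 1/2 ✓
b·c²: (-7/138)·4 + (-54/4301)·121/36 + 59/102·1 = 1/3 ✓
b·Ac: (-54/4301)·(-253/216) + 59/102·31/118 = 1/6 ✓
b·c³: (-7/138)·8 + (-54/4301)·(-1331/216) + 59/102·1 = 1/4 ✓
b·(c∘Ac): (-54/4301)·2783/1296 + 59/102·31/118 = 1/8 ✓
b·Ac²: (-54/4301)·(-253/108) + 59/102·11/118 = 1/12 ✓
b·A²c: 59/102·17/236 = 1/24 ✓; 4 stages ⇒ order 4.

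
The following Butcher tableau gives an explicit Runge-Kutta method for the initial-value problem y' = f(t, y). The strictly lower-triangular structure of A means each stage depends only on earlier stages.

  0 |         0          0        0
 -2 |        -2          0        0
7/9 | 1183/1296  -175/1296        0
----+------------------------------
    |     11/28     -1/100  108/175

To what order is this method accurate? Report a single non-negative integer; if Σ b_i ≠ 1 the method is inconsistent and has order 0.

3

b = (11/28, -1/100, 108/175)
c = (0, -2, 7/9)
Ac = (0, 0, 175/648)
Σ b_i: 11/28·1 + (-1/100)·1 + 108/175·1 = 1 ✓
b·c: (-1/100)·(-2) + 108/175·7/9 = 1/2 ✓
b·c²: (-1/100)·4 + 108/175·49/81 = 1/3 ✓
b·Ac: 108/175·175/648 = 1/6 ✓; 3 stages ⇒ order 3.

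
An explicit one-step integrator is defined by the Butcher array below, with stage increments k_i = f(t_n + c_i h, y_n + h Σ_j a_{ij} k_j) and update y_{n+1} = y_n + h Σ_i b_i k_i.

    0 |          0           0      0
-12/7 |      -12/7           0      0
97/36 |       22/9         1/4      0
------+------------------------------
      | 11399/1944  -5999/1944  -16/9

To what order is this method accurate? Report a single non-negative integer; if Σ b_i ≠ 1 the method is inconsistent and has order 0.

b = (11399/1944, -5999/1944, -16/9)
c = (0, -12/7, 97/36)
Ac = (0, 0, -3/7)
Σ b_i: 11399/1944·1 + (-5999/1944)·1 + (-16/9)·1 = 1 ✓
b·c: (-5999/1944)·(-12/7) + (-16/9)·97/36 = 1/2 ✓
b·c²: (-5999/1944)·144/49 + (-16/9)·9409/1296 = -112141/5103 ≠ 1/3 ⇒ order 2.
b·Ac: (-16/9)·(-3/7) = 16/21 ≠ 1/6

2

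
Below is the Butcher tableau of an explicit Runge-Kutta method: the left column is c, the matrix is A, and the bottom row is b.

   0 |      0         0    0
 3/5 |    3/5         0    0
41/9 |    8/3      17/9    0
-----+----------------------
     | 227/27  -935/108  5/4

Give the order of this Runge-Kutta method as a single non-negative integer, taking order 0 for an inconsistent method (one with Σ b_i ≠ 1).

2

b = (227/27, -935/108, 5/4)
c = (0, 3/5, 41/9)
Ac = (0, 0, 17/15)
Σ b_i: 227/27·1 + (-935/108)·1 + 5/4·1 = 1 ✓
b·c: (-935/108)·3/5 + 5/4·41/9 = 1/2 ✓
b·c²: (-935/108)·9/25 + 5/4·1681/81 = 9244/405 ≠ 1/3 ⇒ order 2.
b·Ac: 5/4·17/15 = 17/12 ≠ 1/6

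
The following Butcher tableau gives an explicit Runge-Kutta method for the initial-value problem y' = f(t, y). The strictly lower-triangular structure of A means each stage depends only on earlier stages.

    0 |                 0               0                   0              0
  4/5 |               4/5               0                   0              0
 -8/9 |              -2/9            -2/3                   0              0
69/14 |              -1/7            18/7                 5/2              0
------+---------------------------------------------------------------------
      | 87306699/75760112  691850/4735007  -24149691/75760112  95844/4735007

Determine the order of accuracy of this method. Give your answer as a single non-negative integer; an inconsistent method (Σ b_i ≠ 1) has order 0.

3

b = (87306699/75760112, 691850/4735007, -24149691/75760112, 95844/4735007)
c = (0, 4/5, -8/9, 69/14)
Ac = (0, 0, -8/15, -52/315)
Σ b_i: 87306699/75760112·1 + 691850/4735007·1 + (-24149691/75760112)·1 + 95844/4735007·1 = 1 ✓
b·c: 691850/4735007·4/5 + (-24149691/75760112)·(-8/9) + 95844/4735007·69/14 = 1/2 ✓
b·c²: 691850/4735007·16/25 + (-24149691/75760112)·64/81 + 95844/4735007·4761/196 = 1/3 ✓
b·Ac: (-24149691/75760112)·(-8/15) + 95844/4735007·(-52/315) = 1/6 ✓
b·c³: 691850/4735007·64/125 + (-24149691/75760112)·(-512/729) + 95844/4735007·328509/2744 = 24359540963/8949163230 ≠ 1/4 ⇒ order 3.
b·(c∘Ac): (-24149691/75760112)·64/135 + 95844/4735007·(-598/735) = -3967628/23675035 ≠ 1/8
b·Ac²: (-24149691/75760112)·(-32/75) + 95844/4735007·51328/14175 = 133791086/639225945 ≠ 1/12
b·A²c: 95844/4735007·(-4/3) = -127792/4735007 ≠ 1/24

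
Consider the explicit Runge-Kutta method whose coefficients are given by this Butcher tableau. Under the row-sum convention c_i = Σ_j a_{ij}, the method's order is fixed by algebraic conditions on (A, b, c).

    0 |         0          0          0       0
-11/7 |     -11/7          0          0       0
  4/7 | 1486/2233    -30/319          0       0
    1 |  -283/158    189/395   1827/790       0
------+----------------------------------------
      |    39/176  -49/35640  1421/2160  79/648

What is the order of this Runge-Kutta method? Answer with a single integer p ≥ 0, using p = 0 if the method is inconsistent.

4

b = (39/176, -49/35640, 1421/2160, 79/648)
c = (0, -11/7, 4/7, 1)
Ac = (0, 0, 30/203, 45/79)
Σ b_i: 39/176·1 + (-49/35640)·1 + 1421/2160·1 + 79/648·1 = 1 ✓
b·c: (-49/35640)·(-11/7) + 1421/2160·4/7 + 79/648·1 = 1/2 ✓
b·c²: (-49/35640)·121/49 + 1421/2160·16/49 + 79/648·1 = 1/3 ✓
b·Ac: 1421/2160·30/203 + 79/648·45/79 = 1/6 ✓
b·c³: (-49/35640)·(-1331/343) + 1421/2160·64/343 + 79/648·1 = 1/4 ✓
b·(c∘Ac): 1421/2160·120/1421 + 79/648·45/79 = 1/8 ✓
b·Ac²: 1421/2160·(-330/1421) + 79/648·153/79 = 1/12 ✓
b·A²c: 79/648·27/79 = 1/24 ✓; 4 stages ⇒ order 4.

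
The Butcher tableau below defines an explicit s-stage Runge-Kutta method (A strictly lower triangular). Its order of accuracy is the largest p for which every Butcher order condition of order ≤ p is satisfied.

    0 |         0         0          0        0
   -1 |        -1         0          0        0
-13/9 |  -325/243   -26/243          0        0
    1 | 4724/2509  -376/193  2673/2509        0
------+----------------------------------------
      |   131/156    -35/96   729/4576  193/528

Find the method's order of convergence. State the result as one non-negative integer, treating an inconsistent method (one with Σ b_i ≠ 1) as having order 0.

4

b = (131/156, -35/96, 729/4576, 193/528)
c = (0, -1, -13/9, 1)
Ac = (0, 0, 26/243, 79/193)
Σ b_i: 131/156·1 + (-35/96)·1 + 729/4576·1 + 193/528·1 = 1 ✓
b·c: (-35/96)·(-1) + 729/4576·(-13/9) + 193/528·1 = 1/2 ✓
b·c²: (-35/96)·1 + 729/4576·169/81 + 193/528·1 = 1/3 ✓
b·Ac: 729/4576·26/243 + 193/528·79/193 = 1/6 ✓
b·c³: (-35/96)·(-1) + 729/4576·(-2197/729) + 193/528·1 = 1/4 ✓
b·(c∘Ac): 729/4576·(-338/2187) + 193/528·79/193 = 1/8 ✓
b·Ac²: 729/4576·(-26/243) + 193/528·53/193 = 1/12 ✓
b·A²c: 193/528·22/193 = 1/24 ✓; 4 stages ⇒ order 4.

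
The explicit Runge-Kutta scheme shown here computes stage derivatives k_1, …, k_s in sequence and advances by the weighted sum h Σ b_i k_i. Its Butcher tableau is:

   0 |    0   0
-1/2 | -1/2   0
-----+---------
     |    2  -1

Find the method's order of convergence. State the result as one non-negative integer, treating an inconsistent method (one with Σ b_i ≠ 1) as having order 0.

2

b = (2, -1)
c = (0, -1/2)
Σ b_i: 2·1 + (-1)·1 = 1 ✓
b·c: (-1)·(-1/2) = 1/2 ✓; 2 stages ⇒ order 2.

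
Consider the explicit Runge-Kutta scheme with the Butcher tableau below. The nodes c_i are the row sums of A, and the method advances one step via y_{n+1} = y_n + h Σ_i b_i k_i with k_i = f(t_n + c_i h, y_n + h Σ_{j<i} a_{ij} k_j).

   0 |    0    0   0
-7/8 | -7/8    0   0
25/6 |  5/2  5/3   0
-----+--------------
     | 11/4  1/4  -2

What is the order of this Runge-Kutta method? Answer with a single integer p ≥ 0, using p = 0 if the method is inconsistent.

b = (11/4, 1/4, -2)
c = (0, -7/8, 25/6)
Ac = (0, 0, -35/24)
Σ b_i: 11/4·1 + 1/4·1 + (-2)·1 = 1 ✓
b·c: 1/4·(-7/8) + (-2)·25/6 = -821/96 ≠ 1/2 ⇒ order 1.

1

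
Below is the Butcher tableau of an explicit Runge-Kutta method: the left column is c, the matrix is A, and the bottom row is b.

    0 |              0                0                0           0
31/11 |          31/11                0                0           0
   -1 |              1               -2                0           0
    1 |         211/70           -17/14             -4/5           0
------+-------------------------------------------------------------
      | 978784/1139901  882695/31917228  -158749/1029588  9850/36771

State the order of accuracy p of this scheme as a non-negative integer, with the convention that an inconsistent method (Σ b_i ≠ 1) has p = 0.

b = (978784/1139901, 882695/31917228, -158749/1029588, 9850/36771)
c = (0, 31/11, -1, 1)
Ac = (0, 0, -62/11, -2019/770)
Σ b_i: 978784/1139901·1 + 882695/31917228·1 + (-158749/1029588)·1 + 9850/36771·1 = 1 ✓
b·c: 882695/31917228·31/11 + (-158749/1029588)·(-1) + 9850/36771·1 = 1/2 ✓
b·c²: 882695/31917228·961/121 + (-158749/1029588)·1 + 9850/36771·1 = 1/3 ✓
b·Ac: (-158749/1029588)·(-62/11) + 9850/36771·(-2019/770) = 1/6 ✓
b·c³: 882695/31917228·29791/1331 + (-158749/1029588)·(-1) + 9850/36771·1 = 280727/269654 ≠ 1/4 ⇒ order 3.
b·(c∘Ac): (-158749/1029588)·62/11 + 9850/36771·(-2019/770) = -8898649/5662734 ≠ 1/8
b·Ac²: (-158749/1029588)·(-1922/121) + 9850/36771·(-88461/8470) = -40279/115566 ≠ 1/12
b·A²c: 9850/36771·248/55 = 488560/404481 ≠ 1/24

3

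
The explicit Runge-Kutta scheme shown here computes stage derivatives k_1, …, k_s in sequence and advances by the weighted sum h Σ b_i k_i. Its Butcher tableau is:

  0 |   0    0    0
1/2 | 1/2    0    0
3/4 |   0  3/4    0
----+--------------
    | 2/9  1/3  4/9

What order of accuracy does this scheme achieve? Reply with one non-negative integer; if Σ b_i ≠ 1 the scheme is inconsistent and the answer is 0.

3

b = (2/9, 1/3, 4/9)
c = (0, 1/2, 3/4)
Ac = (0, 0, 3/8)
Σ b_i: 2/9·1 + 1/3·1 + 4/9·1 = 1 ✓
b·c: 1/3·1/2 + 4/9·3/4 = 1/2 ✓
b·c²: 1/3·1/4 + 4/9·9/16 = 1/3 ✓
b·Ac: 4/9·3/8 = 1/6 ✓; 3 stages ⇒ order 3.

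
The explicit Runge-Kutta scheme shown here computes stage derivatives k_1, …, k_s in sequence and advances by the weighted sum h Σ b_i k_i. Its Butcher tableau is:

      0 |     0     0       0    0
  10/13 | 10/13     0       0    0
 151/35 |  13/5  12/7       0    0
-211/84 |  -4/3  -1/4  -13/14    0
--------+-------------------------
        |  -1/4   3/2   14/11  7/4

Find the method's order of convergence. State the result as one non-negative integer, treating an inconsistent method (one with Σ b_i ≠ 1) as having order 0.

b = (-1/4, 3/2, 14/11, 7/4)
c = (0, 10/13, 151/35, -211/84)
Ac = (0, 0, 120/91, -13372/3185)
Σ b_i: (-1/4)·1 + 3/2·1 + 14/11·1 + 7/4·1 = 47/11 ≠ 1 ⇒ order 0.

0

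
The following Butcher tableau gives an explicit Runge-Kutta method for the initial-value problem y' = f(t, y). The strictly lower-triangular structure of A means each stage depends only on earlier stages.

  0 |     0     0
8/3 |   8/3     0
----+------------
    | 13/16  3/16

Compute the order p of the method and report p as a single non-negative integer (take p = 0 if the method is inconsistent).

2

b = (13/16, 3/16)
c = (0, 8/3)
Σ b_i: 13/16·1 + 3/16·1 = 1 ✓
b·c: 3/16·8/3 = 1/2 ✓; 2 stages ⇒ order 2.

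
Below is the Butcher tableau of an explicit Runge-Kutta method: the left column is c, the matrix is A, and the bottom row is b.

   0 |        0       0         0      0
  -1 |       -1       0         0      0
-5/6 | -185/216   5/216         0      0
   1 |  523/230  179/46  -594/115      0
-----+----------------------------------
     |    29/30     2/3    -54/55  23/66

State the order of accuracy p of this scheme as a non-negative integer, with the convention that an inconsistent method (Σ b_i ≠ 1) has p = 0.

4

b = (29/30, 2/3, -54/55, 23/66)
c = (0, -1, -5/6, 1)
Ac = (0, 0, -5/216, 19/46)
Σ b_i: 29/30·1 + 2/3·1 + (-54/55)·1 + 23/66·1 = 1 ✓
b·c: 2/3·(-1) + (-54/55)·(-5/6) + 23/66·1 = 1/2 ✓
b·c²: 2/3·1 + (-54/55)·25/36 + 23/66·1 = 1/3 ✓
b·Ac: (-54/55)·(-5/216) + 23/66·19/46 = 1/6 ✓
b·c³: 2/3·(-1) + (-54/55)·(-125/216) + 23/66·1 = 1/4 ✓
b·(c∘Ac): (-54/55)·25/1296 + 23/66·19/46 = 1/8 ✓
b·Ac²: (-54/55)·5/216 + 23/66·7/23 = 1/12 ✓
b·A²c: 23/66·11/92 = 1/24 ✓; 4 stages ⇒ order 4.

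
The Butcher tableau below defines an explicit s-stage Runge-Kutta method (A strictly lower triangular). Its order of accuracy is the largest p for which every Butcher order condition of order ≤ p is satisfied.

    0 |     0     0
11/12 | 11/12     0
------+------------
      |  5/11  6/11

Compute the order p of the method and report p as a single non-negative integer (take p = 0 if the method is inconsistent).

2

b = (5/11, 6/11)
c = (0, 11/12)
Σ b_i: 5/11·1 + 6/11·1 = 1 ✓
b·c: 6/11·11/12 = 1/2 ✓; 2 stages ⇒ order 2.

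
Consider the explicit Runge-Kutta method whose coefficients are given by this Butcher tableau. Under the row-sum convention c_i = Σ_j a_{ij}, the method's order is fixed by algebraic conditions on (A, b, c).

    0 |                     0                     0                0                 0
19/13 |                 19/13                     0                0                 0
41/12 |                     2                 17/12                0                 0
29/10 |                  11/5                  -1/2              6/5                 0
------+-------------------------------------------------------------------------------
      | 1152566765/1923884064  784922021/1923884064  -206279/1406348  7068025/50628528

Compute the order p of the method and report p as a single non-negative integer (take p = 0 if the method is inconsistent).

3

b = (1152566765/1923884064, 784922021/1923884064, -206279/1406348, 7068025/50628528)
c = (0, 19/13, 41/12, 29/10)
Ac = (0, 0, 323/156, 219/65)
Σ b_i: 1152566765/1923884064·1 + 784922021/1923884064·1 + (-206279/1406348)·1 + 7068025/50628528·1 = 1 ✓
b·c: 784922021/1923884064·19/13 + (-206279/1406348)·41/12 + 7068025/50628528·29/10 = 1/2 ✓
b·c²: 784922021/1923884064·361/169 + (-206279/1406348)·1681/144 + 7068025/50628528·841/100 = 1/3 ✓
b·Ac: (-206279/1406348)·323/156 + 7068025/50628528·219/65 = 1/6 ✓
b·c³: 784922021/1923884064·6859/2197 + (-206279/1406348)·68921/1728 + 7068025/50628528·24389/1000 = -185069909873/157961007360 ≠ 1/4 ⇒ order 3.
b·(c∘Ac): (-206279/1406348)·13243/1872 + 7068025/50628528·6351/650 = 859369345/2632683456 ≠ 1/8
b·Ac²: (-206279/1406348)·6137/2028 + 7068025/50628528·262429/20280 = 21524898653/15796100736 ≠ 1/12
b·A²c: 7068025/50628528·323/130 = 456594415/1316341728 ≠ 1/24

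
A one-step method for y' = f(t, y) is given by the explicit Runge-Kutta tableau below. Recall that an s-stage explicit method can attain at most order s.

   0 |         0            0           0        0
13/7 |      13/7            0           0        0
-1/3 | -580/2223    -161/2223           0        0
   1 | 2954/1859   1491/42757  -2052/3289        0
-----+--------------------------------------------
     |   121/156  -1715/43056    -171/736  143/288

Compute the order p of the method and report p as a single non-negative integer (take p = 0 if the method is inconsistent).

4

b = (121/156, -1715/43056, -171/736, 143/288)
c = (0, 13/7, -1/3, 1)
Ac = (0, 0, -23/171, 3/11)
Σ b_i: 121/156·1 + (-1715/43056)·1 + (-171/736)·1 + 143/288·1 = 1 ✓
b·c: (-1715/43056)·13/7 + (-171/736)·(-1/3) + 143/288·1 = 1/2 ✓
b·c²: (-1715/43056)·169/49 + (-171/736)·1/9 + 143/288·1 = 1/3 ✓
b·Ac: (-171/736)·(-23/171) + 143/288·3/11 = 1/6 ✓
b·c³: (-1715/43056)·2197/343 + (-171/736)·(-1/27) + 143/288·1 = 1/4 ✓
b·(c∘Ac): (-171/736)·23/513 + 143/288·3/11 = 1/8 ✓
b·Ac²: (-171/736)·(-299/1197) + 143/288·51/1001 = 1/12 ✓
b·A²c: 143/288·12/143 = 1/24 ✓; 4 stages ⇒ order 4.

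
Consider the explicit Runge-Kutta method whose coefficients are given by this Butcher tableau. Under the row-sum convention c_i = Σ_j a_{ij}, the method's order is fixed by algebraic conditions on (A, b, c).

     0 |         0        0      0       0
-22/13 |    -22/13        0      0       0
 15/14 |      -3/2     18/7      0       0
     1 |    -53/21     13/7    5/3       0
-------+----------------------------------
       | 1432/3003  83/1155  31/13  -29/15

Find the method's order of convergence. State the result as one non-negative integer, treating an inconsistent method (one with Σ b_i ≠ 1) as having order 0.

b = (1432/3003, 83/1155, 31/13, -29/15)
c = (0, -22/13, 15/14, 1)
Ac = (0, 0, -396/91, -19/14)
Σ b_i: 1432/3003·1 + 83/1155·1 + 31/13·1 + (-29/15)·1 = 1 ✓
b·c: 83/1155·(-22/13) + 31/13·15/14 + (-29/15)·1 = 1/2 ✓
b·c²: 83/1155·484/169 + 31/13·225/196 + (-29/15)·1 = 100357/99372 ≠ 1/3 ⇒ order 2.
b·Ac: 31/13·(-396/91) + (-29/15)·(-19/14) = -275161/35490 ≠ 1/6

2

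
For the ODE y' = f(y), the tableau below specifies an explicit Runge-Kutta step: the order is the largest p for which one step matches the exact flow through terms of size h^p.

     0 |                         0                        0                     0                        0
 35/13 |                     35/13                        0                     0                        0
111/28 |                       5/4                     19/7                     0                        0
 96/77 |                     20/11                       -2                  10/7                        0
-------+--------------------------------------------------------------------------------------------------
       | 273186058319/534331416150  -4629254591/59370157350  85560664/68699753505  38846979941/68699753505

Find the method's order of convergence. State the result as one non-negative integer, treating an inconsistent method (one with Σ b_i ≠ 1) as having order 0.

b = (273186058319/534331416150, -4629254591/59370157350, 85560664/68699753505, 38846979941/68699753505)
c = (0, 35/13, 111/28, 96/77)
Ac = (0, 0, 95/13, 355/1274)
Σ b_i: 273186058319/534331416150·1 + (-4629254591/59370157350)·1 + 85560664/68699753505·1 + 38846979941/68699753505·1 = 1 ✓
b·c: (-4629254591/59370157350)·35/13 + 85560664/68699753505·111/28 + 38846979941/68699753505·96/77 = 1/2 ✓
b·c²: (-4629254591/59370157350)·1225/169 + 85560664/68699753505·12321/784 + 38846979941/68699753505·9216/5929 = 1/3 ✓
b·Ac: 85560664/68699753505·95/13 + 38846979941/68699753505·355/1274 = 1/6 ✓
b·c³: (-4629254591/59370157350)·42875/2197 + 85560664/68699753505·1367631/21952 + 38846979941/68699753505·884736/456533 = -215017641443/617449636440 ≠ 1/4 ⇒ order 3.
b·(c∘Ac): 85560664/68699753505·10545/364 + 38846979941/68699753505·17040/49049 = 10767937898/46308722733 ≠ 1/8
b·Ac²: 85560664/68699753505·3325/169 + 38846979941/68699753505·3688445/463736 = 15077507829899/3334228036776 ≠ 1/12
b·A²c: 38846979941/68699753505·950/91 = 1054418026970/178619359113 ≠ 1/24

3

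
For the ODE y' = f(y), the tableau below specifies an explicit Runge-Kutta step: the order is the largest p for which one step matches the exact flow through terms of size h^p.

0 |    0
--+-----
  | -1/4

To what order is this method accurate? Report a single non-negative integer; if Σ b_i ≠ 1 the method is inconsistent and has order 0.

b = (-1/4)
c = (0)
Σ b_i: (-1/4)·1 = -1/4 ≠ 1 ⇒ order 0.

0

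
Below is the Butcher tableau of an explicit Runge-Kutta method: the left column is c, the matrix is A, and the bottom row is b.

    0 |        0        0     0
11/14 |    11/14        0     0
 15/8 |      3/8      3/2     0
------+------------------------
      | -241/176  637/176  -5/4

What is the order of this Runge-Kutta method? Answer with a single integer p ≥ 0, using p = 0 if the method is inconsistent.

b = (-241/176, 637/176, -5/4)
c = (0, 11/14, 15/8)
Ac = (0, 0, 33/28)
Σ b_i: (-241/176)·1 + 637/176·1 + (-5/4)·1 = 1 ✓
b·c: 637/176·11/14 + (-5/4)·15/8 = 1/2 ✓
b·c²: 637/176·121/196 + (-5/4)·225/64 = -553/256 ≠ 1/3 ⇒ order 2.
b·Ac: (-5/4)·33/28 = -165/112 ≠ 1/6

2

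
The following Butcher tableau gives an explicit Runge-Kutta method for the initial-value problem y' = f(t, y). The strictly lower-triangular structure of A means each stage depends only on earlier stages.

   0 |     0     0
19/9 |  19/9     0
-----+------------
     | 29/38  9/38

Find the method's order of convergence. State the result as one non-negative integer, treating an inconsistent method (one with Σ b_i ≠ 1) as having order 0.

2

b = (29/38, 9/38)
c = (0, 19/9)
Σ b_i: 29/38·1 + 9/38·1 = 1 ✓
b·c: 9/38·19/9 = 1/2 ✓; 2 stages ⇒ order 2.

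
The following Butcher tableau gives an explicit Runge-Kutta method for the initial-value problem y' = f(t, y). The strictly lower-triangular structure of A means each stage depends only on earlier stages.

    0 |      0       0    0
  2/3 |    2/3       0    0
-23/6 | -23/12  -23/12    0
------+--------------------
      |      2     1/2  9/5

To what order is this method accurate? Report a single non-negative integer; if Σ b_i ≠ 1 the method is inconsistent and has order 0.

0

b = (2, 1/2, 9/5)
c = (0, 2/3, -23/6)
Ac = (0, 0, -23/18)
Σ b_i: 2·1 + 1/2·1 + 9/5·1 = 43/10 ≠ 1 ⇒ order 0.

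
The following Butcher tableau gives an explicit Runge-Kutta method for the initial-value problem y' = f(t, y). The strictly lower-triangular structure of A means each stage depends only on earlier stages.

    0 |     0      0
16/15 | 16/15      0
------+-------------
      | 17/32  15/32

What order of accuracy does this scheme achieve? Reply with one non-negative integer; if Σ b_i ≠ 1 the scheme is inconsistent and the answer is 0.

2

b = (17/32, 15/32)
c = (0, 16/15)
Σ b_i: 17/32·1 + 15/32·1 = 1 ✓
b·c: 15/32·16/15 = 1/2 ✓; 2 stages ⇒ order 2.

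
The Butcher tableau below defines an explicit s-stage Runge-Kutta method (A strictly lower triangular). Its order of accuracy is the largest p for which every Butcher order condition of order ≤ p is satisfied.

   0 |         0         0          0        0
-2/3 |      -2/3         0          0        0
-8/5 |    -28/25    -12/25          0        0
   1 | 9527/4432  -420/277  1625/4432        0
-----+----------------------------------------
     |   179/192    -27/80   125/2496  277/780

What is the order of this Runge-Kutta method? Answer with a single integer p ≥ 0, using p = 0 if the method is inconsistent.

b = (179/192, -27/80, 125/2496, 277/780)
c = (0, -2/3, -8/5, 1)
Ac = (0, 0, 8/25, 235/554)
Σ b_i: 179/192·1 + (-27/80)·1 + 125/2496·1 + 277/780·1 = 1 ✓
b·c: (-27/80)·(-2/3) + 125/2496·(-8/5) + 277/780·1 = 1/2 ✓
b·c²: (-27/80)·4/9 + 125/2496·64/25 + 277/780·1 = 1/3 ✓
b·Ac: 125/2496·8/25 + 277/780·235/554 = 1/6 ✓
b·c³: (-27/80)·(-8/27) + 125/2496·(-512/125) + 277/780·1 = 1/4 ✓
b·(c∘Ac): 125/2496·(-64/125) + 277/780·235/554 = 1/8 ✓
b·Ac²: 125/2496·(-16/75) + 277/780·220/831 = 1/12 ✓
b·A²c: 277/780·65/554 = 1/24 ✓; 4 stages ⇒ order 4.

4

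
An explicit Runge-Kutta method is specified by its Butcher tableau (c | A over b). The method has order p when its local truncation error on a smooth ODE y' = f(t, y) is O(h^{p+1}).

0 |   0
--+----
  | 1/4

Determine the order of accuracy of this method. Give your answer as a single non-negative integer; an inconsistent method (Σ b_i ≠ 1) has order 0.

0

b = (1/4)
c = (0)
Σ b_i: 1/4·1 = 1/4 ≠ 1 ⇒ order 0.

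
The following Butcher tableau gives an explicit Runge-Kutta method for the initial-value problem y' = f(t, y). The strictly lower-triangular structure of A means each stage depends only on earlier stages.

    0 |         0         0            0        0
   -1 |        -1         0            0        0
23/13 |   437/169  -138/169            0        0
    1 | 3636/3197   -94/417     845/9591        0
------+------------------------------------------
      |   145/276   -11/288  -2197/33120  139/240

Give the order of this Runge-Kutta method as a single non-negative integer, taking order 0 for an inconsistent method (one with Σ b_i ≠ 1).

4

b = (145/276, -11/288, -2197/33120, 139/240)
c = (0, -1, 23/13, 1)
Ac = (0, 0, 138/169, 53/139)
Σ b_i: 145/276·1 + (-11/288)·1 + (-2197/33120)·1 + 139/240·1 = 1 ✓
b·c: (-11/288)·(-1) + (-2197/33120)·23/13 + 139/240·1 = 1/2 ✓
b·c²: (-11/288)·1 + (-2197/33120)·529/169 + 139/240·1 = 1/3 ✓
b·Ac: (-2197/33120)·138/169 + 139/240·53/139 = 1/6 ✓
b·c³: (-11/288)·(-1) + (-2197/33120)·12167/2197 + 139/240·1 = 1/4 ✓
b·(c∘Ac): (-2197/33120)·3174/2197 + 139/240·53/139 = 1/8 ✓
b·Ac²: (-2197/33120)·(-138/169) + 139/240·7/139 = 1/12 ✓
b·A²c: 139/240·10/139 = 1/24 ✓; 4 stages ⇒ order 4.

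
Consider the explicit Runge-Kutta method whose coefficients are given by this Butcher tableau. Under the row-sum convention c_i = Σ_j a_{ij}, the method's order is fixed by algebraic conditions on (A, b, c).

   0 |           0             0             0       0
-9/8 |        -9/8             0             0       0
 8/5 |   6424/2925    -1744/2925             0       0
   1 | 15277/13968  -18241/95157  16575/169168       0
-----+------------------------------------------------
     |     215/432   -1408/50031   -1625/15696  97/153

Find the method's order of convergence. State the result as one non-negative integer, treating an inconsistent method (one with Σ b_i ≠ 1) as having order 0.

b = (215/432, -1408/50031, -1625/15696, 97/153)
c = (0, -9/8, 8/5, 1)
Ac = (0, 0, 218/325, 289/776)
Σ b_i: 215/432·1 + (-1408/50031)·1 + (-1625/15696)·1 + 97/153·1 = 1 ✓
b·c: (-1408/50031)·(-9/8) + (-1625/15696)·8/5 + 97/153·1 = 1/2 ✓
b·c²: (-1408/50031)·81/64 + (-1625/15696)·64/25 + 97/153·1 = 1/3 ✓
b·Ac: (-1625/15696)·218/325 + 97/153·289/776 = 1/6 ✓
b·c³: (-1408/50031)·(-729/512) + (-1625/15696)·512/125 + 97/153·1 = 1/4 ✓
b·(c∘Ac): (-1625/15696)·1744/1625 + 97/153·289/776 = 1/8 ✓
b·Ac²: (-1625/15696)·(-981/1300) + 97/153·51/6208 = 1/12 ✓
b·A²c: 97/153·51/776 = 1/24 ✓; 4 stages ⇒ order 4.

4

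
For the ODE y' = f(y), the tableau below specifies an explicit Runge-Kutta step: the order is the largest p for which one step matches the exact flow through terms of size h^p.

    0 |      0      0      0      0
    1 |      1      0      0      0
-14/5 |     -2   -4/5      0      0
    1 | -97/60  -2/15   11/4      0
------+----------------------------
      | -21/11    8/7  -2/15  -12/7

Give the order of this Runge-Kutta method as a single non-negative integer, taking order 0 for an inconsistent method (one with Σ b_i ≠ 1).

0

b = (-21/11, 8/7, -2/15, -12/7)
c = (0, 1, -14/5, 1)
Ac = (0, 0, -4/5, -47/6)
Σ b_i: (-21/11)·1 + 8/7·1 + (-2/15)·1 + (-12/7)·1 = -3019/1155 ≠ 1 ⇒ order 0.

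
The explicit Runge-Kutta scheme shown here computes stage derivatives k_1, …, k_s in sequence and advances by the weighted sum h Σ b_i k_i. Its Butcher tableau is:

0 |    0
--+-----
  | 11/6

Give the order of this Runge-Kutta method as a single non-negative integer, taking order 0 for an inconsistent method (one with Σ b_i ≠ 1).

0

b = (11/6)
c = (0)
Σ b_i: 11/6·1 = 11/6 ≠ 1 ⇒ order 0.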